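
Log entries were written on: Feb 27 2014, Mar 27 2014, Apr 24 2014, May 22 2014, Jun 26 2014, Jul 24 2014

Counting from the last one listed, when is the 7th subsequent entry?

Feb 26 2015

Gaps: 28, 28, 28, 35, 28 days — a mix of 28 and 35. Every date is a Thursday.
Each is the 4th Thursday of its month.
August 2014 — 4th Thursday is Aug 28 2014.
September 2014 — 4th Thursday is Sep 25 2014.
4th Thursday of October 2014: Oct 23 2014.
November 2014 — 4th Thursday is Nov 27 2014.
4th Thursday of December 2014: Dec 25 2014.
4th Thursday of January 2015: Jan 22 2015.
4th Thursday of February 2015: Feb 26 2015.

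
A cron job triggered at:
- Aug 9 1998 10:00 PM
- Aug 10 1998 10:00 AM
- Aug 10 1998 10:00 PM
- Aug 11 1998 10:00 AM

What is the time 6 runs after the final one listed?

Aug 14 1998 10:00 AM

Gaps: 12, 12, 12 hours — each event is 12 hours after the previous one.
Aug 11 1998 10:00 AM + 12 h = Aug 11 1998 10:00 PM.
Aug 11 1998 10:00 PM + 12 h = Aug 12 1998 10:00 AM.
Aug 12 1998 10:00 AM + 12 h = Aug 12 1998 10:00 PM.
Aug 12 1998 10:00 PM + 12 h = Aug 13 1998 10:00 AM.
Aug 13 1998 10:00 AM + 12 h = Aug 13 1998 10:00 PM.
Aug 13 1998 10:00 PM + 12 h = Aug 14 1998 10:00 AM.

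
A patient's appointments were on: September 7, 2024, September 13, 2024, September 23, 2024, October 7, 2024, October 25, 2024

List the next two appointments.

Intervals are 6, 10, 14, 18 days — an arithmetic progression with common difference 4.
Next gap: 22 days. October 25, 2024 + 22 days = November 16, 2024.
Next gap: 26 days. November 16, 2024 + 26 days = December 12, 2024.

November 16, 2024; December 12, 2024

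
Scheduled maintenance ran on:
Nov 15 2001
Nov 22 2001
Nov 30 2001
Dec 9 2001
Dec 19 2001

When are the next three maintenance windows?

Dec 30 2001, Jan 11 2002, Jan 24 2002

Gaps: 7, 8, 9, 10 days — each gap is 1 larger than the previous one.
Next gap: 11 days. Dec 19 2001 + 11 days = Dec 30 2001.
Next gap: 12 days. Dec 30 2001 + 12 days = Jan 11 2002.
Next gap: 13 days. Jan 11 2002 + 13 days = Jan 24 2002.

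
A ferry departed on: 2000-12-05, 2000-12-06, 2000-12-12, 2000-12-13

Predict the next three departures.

Every event lands on a Tuesday or Wednesday (gaps cycle 1, 6, 1).
So the schedule is: every Tuesday and Wednesday.
The following Tuesday is 2000-12-19.
The following Wednesday is 2000-12-20.
The following Tuesday is 2000-12-26.

2000-12-19, 2000-12-20, 2000-12-26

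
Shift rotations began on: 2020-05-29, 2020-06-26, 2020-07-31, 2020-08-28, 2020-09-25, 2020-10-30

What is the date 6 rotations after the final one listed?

All Fridays; the gaps (28, 35, 28, 28, 35) vary with month length.
This is the last Friday of each month.
Last Friday of November 2020: 2020-11-27.
December 2020 ends with Friday 2020-12-25.
January 2021 ends with Friday 2021-01-29.
Last Friday of February 2021: 2021-02-26.
Last Friday of March 2021: 2021-03-26.
Last Friday of April 2021: 2021-04-30.

2021-04-30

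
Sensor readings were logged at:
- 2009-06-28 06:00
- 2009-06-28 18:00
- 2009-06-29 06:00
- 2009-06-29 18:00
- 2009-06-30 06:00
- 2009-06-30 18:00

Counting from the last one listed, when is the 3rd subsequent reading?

The interval is a steady 12 hours (12, 12, 12, 12, 12).
2009-06-30 18:00 + 12 h = 2009-07-01 06:00.
2009-07-01 06:00 + 12 h = 2009-07-01 18:00.
2009-07-01 18:00 + 12 h = 2009-07-02 06:00.

2009-07-02 06:00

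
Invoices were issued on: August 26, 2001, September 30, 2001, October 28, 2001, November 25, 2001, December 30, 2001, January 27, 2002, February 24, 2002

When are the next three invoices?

All Sundays; the gaps (35, 28, 28, 35, 28, 28) vary with month length.
This is the last Sunday of each month.
Last Sunday of March 2002: March 31, 2002.
April 2002 ends with Sunday April 28, 2002.
Last Sunday of May 2002: May 26, 2002.

March 31, 2002; April 28, 2002; May 26, 2002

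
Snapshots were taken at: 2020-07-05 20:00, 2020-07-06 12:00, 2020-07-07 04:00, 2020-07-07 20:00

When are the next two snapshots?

2020-07-08 12:00, 2020-07-09 04:00

Spacing: 16, 16, 16 h — constant 16 h.
2020-07-07 20:00 + 16 h = 2020-07-08 12:00.
2020-07-08 12:00 + 16 h = 2020-07-09 04:00.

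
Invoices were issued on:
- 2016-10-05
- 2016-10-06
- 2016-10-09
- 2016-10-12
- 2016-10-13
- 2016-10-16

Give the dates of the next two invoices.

2016-10-19, 2016-10-20

Every event lands on a Wednesday or Thursday or Sunday (gaps cycle 1, 3, 3, 1, 3).
So the schedule is: every Wednesday, Thursday and Sunday.
The following Wednesday is 2016-10-19.
The following Thursday is 2016-10-20.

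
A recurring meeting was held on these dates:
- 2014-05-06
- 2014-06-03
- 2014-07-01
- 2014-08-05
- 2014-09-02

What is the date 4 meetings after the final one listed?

These are Tuesdays at 28- or 35-day spacing (28, 28, 35, 28).
The pattern: 1st Tuesday of the month.
October 2014 — 1st Tuesday is 2014-10-07.
November 2014 — 1st Tuesday is 2014-11-04.
December 2014 — 1st Tuesday is 2014-12-02.
1st Tuesday of January 2015: 2015-01-06.

2015-01-06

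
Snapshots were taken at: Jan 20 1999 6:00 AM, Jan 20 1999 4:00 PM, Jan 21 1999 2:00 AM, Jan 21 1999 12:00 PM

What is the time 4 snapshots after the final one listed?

Jan 23 1999 4:00 AM

Spacing: 10, 10, 10 h — constant 10 h.
Jan 21 1999 12:00 PM + 10 h = Jan 21 1999 10:00 PM.
Jan 21 1999 10:00 PM + 10 h = Jan 22 1999 8:00 AM.
Jan 22 1999 8:00 AM + 10 h = Jan 22 1999 6:00 PM.
Jan 22 1999 6:00 PM + 10 h = Jan 23 1999 4:00 AM.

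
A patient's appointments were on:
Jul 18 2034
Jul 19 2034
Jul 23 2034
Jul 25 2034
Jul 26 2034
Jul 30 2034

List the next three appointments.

Gaps: 1, 4, 2, 1, 4 days — not constant, but cyclic with period 3.
The events fall on every Tuesday, Wednesday and Sunday.
The following Tuesday is Aug 1 2034.
The following Wednesday is Aug 2 2034.
Next Sunday: Aug 6 2034.

Aug 1 2034, Aug 2 2034, Aug 6 2034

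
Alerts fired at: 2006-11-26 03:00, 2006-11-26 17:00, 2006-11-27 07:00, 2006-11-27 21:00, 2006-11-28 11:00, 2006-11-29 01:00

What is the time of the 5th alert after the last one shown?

Gaps: 14, 14, 14, 14, 14 hours — each event is 14 hours after the previous one.
2006-11-29 01:00 + 14 h = 2006-11-29 15:00.
2006-11-29 15:00 + 14 h = 2006-11-30 05:00.
2006-11-30 05:00 + 14 h = 2006-11-30 19:00.
2006-11-30 19:00 + 14 h = 2006-12-01 09:00.
2006-12-01 09:00 + 14 h = 2006-12-01 23:00.

2006-12-01 23:00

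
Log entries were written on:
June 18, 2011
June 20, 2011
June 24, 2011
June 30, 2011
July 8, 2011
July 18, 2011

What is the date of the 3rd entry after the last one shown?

August 29, 2011

Intervals are 2, 4, 6, 8, 10 days — an arithmetic progression with common difference 2.
Next gap: 12 days. July 18, 2011 + 12 days = July 30, 2011.
Next gap: 14 days. July 30, 2011 + 14 days = August 13, 2011.
Next gap: 16 days. August 13, 2011 + 16 days = August 29, 2011.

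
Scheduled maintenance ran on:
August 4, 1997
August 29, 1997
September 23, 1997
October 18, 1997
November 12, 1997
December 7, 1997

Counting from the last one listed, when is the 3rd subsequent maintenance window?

February 20, 1998

Gaps between consecutive events: 25, 25, 25, 25, 25 days — a constant 25-day interval.
December 7, 1997 + 25 days = January 1, 1998.
January 1, 1998 + 25 days = January 26, 1998.
January 26, 1998 + 25 days = February 20, 1998.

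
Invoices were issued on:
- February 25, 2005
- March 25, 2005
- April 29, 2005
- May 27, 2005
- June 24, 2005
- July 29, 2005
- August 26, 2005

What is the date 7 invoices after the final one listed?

March 31, 2006

Every date is a Friday; gaps 28, 35, 28, 28, 35, 28 days.
Each is the last Friday of its month (at least one falls on the 29th or later, ruling out '4th Friday').
September 2005 ends with Friday September 30, 2005.
Last Friday of October 2005: October 28, 2005.
November 2005 ends with Friday November 25, 2005.
December 2005 ends with Friday December 30, 2005.
Last Friday of January 2006: January 27, 2006.
Last Friday of February 2006: February 24, 2006.
Last Friday of March 2006: March 31, 2006.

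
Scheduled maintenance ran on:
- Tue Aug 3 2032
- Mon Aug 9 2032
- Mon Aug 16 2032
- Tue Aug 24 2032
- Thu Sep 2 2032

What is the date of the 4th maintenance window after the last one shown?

Mon Oct 18 2032

Intervals are 6, 7, 8, 9 days — an arithmetic progression with common difference 1.
Next gap: 10 days. Thu Sep 2 2032 + 10 days = Sun Sep 12 2032.
Next gap: 11 days. Sun Sep 12 2032 + 11 days = Thu Sep 23 2032.
Next gap: 12 days. Thu Sep 23 2032 + 12 days = Tue Oct 5 2032.
Next gap: 13 days. Tue Oct 5 2032 + 13 days = Mon Oct 18 2032.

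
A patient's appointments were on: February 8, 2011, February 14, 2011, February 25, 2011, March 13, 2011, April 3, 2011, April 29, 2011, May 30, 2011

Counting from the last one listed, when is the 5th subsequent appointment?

Intervals are 6, 11, 16, 21, 26, 31 days — an arithmetic progression with common difference 5.
Next gap: 36 days. May 30, 2011 + 36 days = July 5, 2011.
Next gap: 41 days. July 5, 2011 + 41 days = August 15, 2011.
Next gap: 46 days. August 15, 2011 + 46 days = September 30, 2011.
Next gap: 51 days. September 30, 2011 + 51 days = November 20, 2011.
Next gap: 56 days. November 20, 2011 + 56 days = January 15, 2012.

January 15, 2012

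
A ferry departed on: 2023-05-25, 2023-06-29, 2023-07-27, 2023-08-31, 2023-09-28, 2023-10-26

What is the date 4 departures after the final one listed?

2024-02-29

These are Thursdays with 35, 28, 35, 28, 28-day gaps.
Each is the final Thursday of its month — 2023-06-29 is past the 28th, so '4th Thursday' doesn't fit.
Last Thursday of November 2023: 2023-11-30.
December 2023 ends with Thursday 2023-12-28.
Last Thursday of January 2024: 2024-01-25.
February 2024 ends with Thursday 2024-02-29.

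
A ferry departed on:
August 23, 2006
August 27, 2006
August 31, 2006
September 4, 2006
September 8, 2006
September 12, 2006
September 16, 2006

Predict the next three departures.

Every event comes 4 days after the last (4, 4, 4, 4, 4, 4).
September 16, 2006 + 4 days = September 20, 2006.
September 20, 2006 + 4 days = September 24, 2006.
September 24, 2006 + 4 days = September 28, 2006.

September 20, 2006; September 24, 2006; September 28, 2006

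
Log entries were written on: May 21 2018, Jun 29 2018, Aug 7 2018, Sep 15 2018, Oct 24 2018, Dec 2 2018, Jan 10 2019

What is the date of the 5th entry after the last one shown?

Jul 24 2019

The spacing is 39, 39, 39, 39, 39, 39 days — always 39 days.
Jan 10 2019 + 39 days = Feb 18 2019.
Feb 18 2019 + 39 days = Mar 29 2019.
Mar 29 2019 + 39 days = May 7 2019.
May 7 2019 + 39 days = Jun 15 2019.
Jun 15 2019 + 39 days = Jul 24 2019.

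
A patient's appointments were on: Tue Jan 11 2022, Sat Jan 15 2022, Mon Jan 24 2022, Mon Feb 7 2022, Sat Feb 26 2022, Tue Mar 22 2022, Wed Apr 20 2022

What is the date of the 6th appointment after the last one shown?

Tue Jan 24 2023

Intervals are 4, 9, 14, 19, 24, 29 days — an arithmetic progression with common difference 5.
Next gap: 34 days. Wed Apr 20 2022 + 34 days = Tue May 24 2022.
Next gap: 39 days. Tue May 24 2022 + 39 days = Sat Jul 2 2022.
Next gap: 44 days. Sat Jul 2 2022 + 44 days = Mon Aug 15 2022.
Next gap: 49 days. Mon Aug 15 2022 + 49 days = Mon Oct 3 2022.
Next gap: 54 days. Mon Oct 3 2022 + 54 days = Sat Nov 26 2022.
Next gap: 59 days. Sat Nov 26 2022 + 59 days = Tue Jan 24 2023.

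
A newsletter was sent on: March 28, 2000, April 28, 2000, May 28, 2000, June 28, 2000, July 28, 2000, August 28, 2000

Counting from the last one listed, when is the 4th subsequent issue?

Gaps: 31, 30, 31, 30, 31 days — not constant. Every event is on the 28th of the month.
Pattern: the 28th of each month.
September 2000: September 28, 2000.
Next: October 2000 → October 28, 2000.
November 2000: November 28, 2000.
Next: December 2000 → December 28, 2000.

December 28, 2000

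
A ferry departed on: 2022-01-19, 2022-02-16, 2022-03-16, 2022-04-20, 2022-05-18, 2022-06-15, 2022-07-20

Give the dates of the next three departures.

These are Wednesdays at 28- or 35-day spacing (28, 28, 35, 28, 28, 35).
The pattern: 3rd Wednesday of the month.
3rd Wednesday of August 2022: 2022-08-17.
September 2022 — 3rd Wednesday is 2022-09-21.
October 2022 — 3rd Wednesday is 2022-10-19.

2022-08-17, 2022-09-21, 2022-10-19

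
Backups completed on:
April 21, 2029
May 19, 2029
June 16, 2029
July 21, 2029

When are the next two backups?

August 18, 2029; September 15, 2029

These are Saturdays at 28- or 35-day spacing (28, 28, 35).
The pattern: 3rd Saturday of the month.
3rd Saturday of August 2029: August 18, 2029.
3rd Saturday of September 2029: September 15, 2029.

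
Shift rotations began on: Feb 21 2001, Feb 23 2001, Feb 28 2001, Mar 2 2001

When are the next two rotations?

The gap pattern 2, 5, 2 repeats every 2 events.
These are the Wednesdays and Fridays of each week.
The following Wednesday is Mar 7 2001.
Next Friday: Mar 9 2001.

Mar 7 2001, Mar 9 2001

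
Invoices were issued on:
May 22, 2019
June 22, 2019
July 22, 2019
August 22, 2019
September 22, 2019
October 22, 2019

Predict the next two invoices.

November 22, 2019; December 22, 2019

Each date is the 22nd; the gaps (31, 30, 31, 31, 30) track the month lengths.
The rule is the 22nd of each month.
Next: November 2019 → November 22, 2019.
Next: December 2019 → December 22, 2019.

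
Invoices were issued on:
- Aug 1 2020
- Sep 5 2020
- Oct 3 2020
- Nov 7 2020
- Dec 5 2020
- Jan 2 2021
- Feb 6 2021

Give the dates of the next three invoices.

All dates are Saturdays, 35, 28, 35, 28, 28, 35 days apart.
Specifically, the 1st Saturday of each month.
1st Saturday of March 2021: Mar 6 2021.
April 2021 — 1st Saturday is Apr 3 2021.
1st Saturday of May 2021: May 1 2021.

Mar 6 2021, Apr 3 2021, May 1 2021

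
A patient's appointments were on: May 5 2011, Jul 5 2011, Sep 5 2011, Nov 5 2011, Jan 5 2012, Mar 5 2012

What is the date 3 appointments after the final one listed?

Sep 5 2012

The day-of-month is always 5 (61, 62, 61, 61, 60 days between events).
So this recurs on the 5th of every 2 months.
Next: May 2012 → May 5 2012.
July 2012: Jul 5 2012.
September 2012: Sep 5 2012.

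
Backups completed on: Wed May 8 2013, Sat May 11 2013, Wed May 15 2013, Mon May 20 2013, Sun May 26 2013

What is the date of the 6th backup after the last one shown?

Mon Jul 22 2013

The spacing grows by 1 each time: 3, 4, 5, 6 days.
Next gap: 7 days. Sun May 26 2013 + 7 days = Sun Jun 2 2013.
Next gap: 8 days. Sun Jun 2 2013 + 8 days = Mon Jun 10 2013.
Next gap: 9 days. Mon Jun 10 2013 + 9 days = Wed Jun 19 2013.
Next gap: 10 days. Wed Jun 19 2013 + 10 days = Sat Jun 29 2013.
Next gap: 11 days. Sat Jun 29 2013 + 11 days = Wed Jul 10 2013.
Next gap: 12 days. Wed Jul 10 2013 + 12 days = Mon Jul 22 2013.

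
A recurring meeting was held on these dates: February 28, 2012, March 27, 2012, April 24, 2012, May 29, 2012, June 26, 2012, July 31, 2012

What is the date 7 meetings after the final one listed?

Every date is a Tuesday; gaps 28, 28, 35, 28, 35 days.
Each is the last Tuesday of its month (at least one falls on the 29th or later, ruling out '4th Tuesday').
Last Tuesday of August 2012: August 28, 2012.
September 2012 ends with Tuesday September 25, 2012.
Last Tuesday of October 2012: October 30, 2012.
Last Tuesday of November 2012: November 27, 2012.
Last Tuesday of December 2012: December 25, 2012.
Last Tuesday of January 2013: January 29, 2013.
Last Tuesday of February 2013: February 26, 2013.

February 26, 2013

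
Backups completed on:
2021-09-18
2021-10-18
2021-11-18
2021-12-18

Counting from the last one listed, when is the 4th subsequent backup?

2022-04-18

The day-of-month is always 18 (30, 31, 30 days between events).
So this recurs on the 18th of each month.
January 2022: 2022-01-18.
February 2022: 2022-02-18.
March 2022: 2022-03-18.
April 2022: 2022-04-18.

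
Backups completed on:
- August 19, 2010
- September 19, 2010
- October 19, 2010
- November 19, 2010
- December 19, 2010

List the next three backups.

Gaps: 31, 30, 31, 30 days — not constant. Every event is on the 19th of the month.
Pattern: the 19th of each month.
Next: January 2011 → January 19, 2011.
February 2011: February 19, 2011.
Next: March 2011 → March 19, 2011.

January 19, 2011; February 19, 2011; March 19, 2011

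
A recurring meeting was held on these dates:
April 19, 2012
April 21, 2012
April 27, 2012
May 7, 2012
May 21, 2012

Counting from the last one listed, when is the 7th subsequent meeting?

Gaps: 2, 6, 10, 14 days — each gap is 4 larger than the previous one.
Next gap: 18 days. May 21, 2012 + 18 days = June 8, 2012.
Next gap: 22 days. June 8, 2012 + 22 days = June 30, 2012.
Next gap: 26 days. June 30, 2012 + 26 days = July 26, 2012.
Next gap: 30 days. July 26, 2012 + 30 days = August 25, 2012.
Next gap: 34 days. August 25, 2012 + 34 days = September 28, 2012.
Next gap: 38 days. September 28, 2012 + 38 days = November 5, 2012.
Next gap: 42 days. November 5, 2012 + 42 days = December 17, 2012.

December 17, 2012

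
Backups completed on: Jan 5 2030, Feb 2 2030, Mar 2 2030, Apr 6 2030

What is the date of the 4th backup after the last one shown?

Aug 3 2030

All dates are Saturdays, 28, 28, 35 days apart.
Specifically, the 1st Saturday of each month.
May 2030 — 1st Saturday is May 4 2030.
1st Saturday of June 2030: Jun 1 2030.
1st Saturday of July 2030: Jul 6 2030.
August 2030 — 1st Saturday is Aug 3 2030.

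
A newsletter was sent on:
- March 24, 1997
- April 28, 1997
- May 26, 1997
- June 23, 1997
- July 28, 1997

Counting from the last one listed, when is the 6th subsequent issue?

These are Mondays at 28- or 35-day spacing (35, 28, 28, 35).
The pattern: 4th Monday of the month.
4th Monday of August 1997: August 25, 1997.
September 1997 — 4th Monday is September 22, 1997.
October 1997 — 4th Monday is October 27, 1997.
4th Monday of November 1997: November 24, 1997.
4th Monday of December 1997: December 22, 1997.
4th Monday of January 1998: January 26, 1998.

January 26, 1998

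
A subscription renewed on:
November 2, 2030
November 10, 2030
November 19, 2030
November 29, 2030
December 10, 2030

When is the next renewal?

Intervals are 8, 9, 10, 11 days — an arithmetic progression with common difference 1.
Next gap: 12 days. December 10, 2030 + 12 days = December 22, 2030.

December 22, 2030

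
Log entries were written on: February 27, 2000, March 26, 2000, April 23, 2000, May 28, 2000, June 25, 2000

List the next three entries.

July 23, 2000; August 27, 2000; September 24, 2000

All dates are Sundays, 28, 28, 35, 28 days apart.
Specifically, the 4th Sunday of each month.
4th Sunday of July 2000: July 23, 2000.
August 2000 — 4th Sunday is August 27, 2000.
September 2000 — 4th Sunday is September 24, 2000.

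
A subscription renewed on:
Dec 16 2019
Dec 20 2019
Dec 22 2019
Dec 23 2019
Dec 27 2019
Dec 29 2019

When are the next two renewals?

The gap pattern 4, 2, 1, 4, 2 repeats every 3 events.
These are the Mondays, Fridays and Sundays of each week.
Next Monday: Dec 30 2019.
Next Friday: Jan 3 2020.

Dec 30 2019, Jan 3 2020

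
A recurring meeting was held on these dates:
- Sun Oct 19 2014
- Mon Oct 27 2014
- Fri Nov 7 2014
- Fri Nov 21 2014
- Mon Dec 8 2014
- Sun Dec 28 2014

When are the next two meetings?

The spacing grows by 3 each time: 8, 11, 14, 17, 20 days.
Next gap: 23 days. Sun Dec 28 2014 + 23 days = Tue Jan 20 2015.
Next gap: 26 days. Tue Jan 20 2015 + 26 days = Sun Feb 15 2015.

Tue Jan 20 2015, Sun Feb 15 2015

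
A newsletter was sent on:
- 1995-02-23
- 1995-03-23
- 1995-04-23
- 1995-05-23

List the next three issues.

Gaps: 28, 31, 30 days — not constant. Every event is on the 23rd of the month.
Pattern: the 23rd of each month.
June 1995: 1995-06-23.
Next: July 1995 → 1995-07-23.
Next: August 1995 → 1995-08-23.

1995-06-23, 1995-07-23, 1995-08-23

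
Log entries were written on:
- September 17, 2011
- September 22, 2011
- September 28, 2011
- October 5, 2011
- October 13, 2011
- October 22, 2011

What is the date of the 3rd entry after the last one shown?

Intervals are 5, 6, 7, 8, 9 days — an arithmetic progression with common difference 1.
Next gap: 10 days. October 22, 2011 + 10 days = November 1, 2011.
Next gap: 11 days. November 1, 2011 + 11 days = November 12, 2011.
Next gap: 12 days. November 12, 2011 + 12 days = November 24, 2011.

November 24, 2011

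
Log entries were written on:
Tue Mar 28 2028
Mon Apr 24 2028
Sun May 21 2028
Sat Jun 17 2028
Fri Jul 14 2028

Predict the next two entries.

Thu Aug 10 2028, Wed Sep 6 2028

Gaps between consecutive events: 27, 27, 27, 27 days — a constant 27-day interval.
Fri Jul 14 2028 + 27 days = Thu Aug 10 2028.
Thu Aug 10 2028 + 27 days = Wed Sep 6 2028.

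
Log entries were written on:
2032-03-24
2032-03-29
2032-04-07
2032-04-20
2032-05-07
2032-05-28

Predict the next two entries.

2032-06-22, 2032-07-21

The spacing grows by 4 each time: 5, 9, 13, 17, 21 days.
Next gap: 25 days. 2032-05-28 + 25 days = 2032-06-22.
Next gap: 29 days. 2032-06-22 + 29 days = 2032-07-21.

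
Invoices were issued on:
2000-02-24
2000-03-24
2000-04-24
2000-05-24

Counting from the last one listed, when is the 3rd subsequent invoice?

2000-08-24

Gaps: 29, 31, 30 days — not constant. Every event is on the 24th of the month.
Pattern: the 24th of each month.
Next: June 2000 → 2000-06-24.
July 2000: 2000-07-24.
August 2000: 2000-08-24.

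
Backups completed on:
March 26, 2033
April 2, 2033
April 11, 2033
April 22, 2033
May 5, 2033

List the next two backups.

May 20, 2033; June 6, 2033

Intervals are 7, 9, 11, 13 days — an arithmetic progression with common difference 2.
Next gap: 15 days. May 5, 2033 + 15 days = May 20, 2033.
Next gap: 17 days. May 20, 2033 + 17 days = June 6, 2033.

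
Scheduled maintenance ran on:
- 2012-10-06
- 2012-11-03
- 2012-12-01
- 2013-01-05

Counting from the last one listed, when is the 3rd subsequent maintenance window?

All dates are Saturdays, 28, 28, 35 days apart.
Specifically, the 1st Saturday of each month.
1st Saturday of February 2013: 2013-02-02.
March 2013 — 1st Saturday is 2013-03-02.
1st Saturday of April 2013: 2013-04-06.

2013-04-06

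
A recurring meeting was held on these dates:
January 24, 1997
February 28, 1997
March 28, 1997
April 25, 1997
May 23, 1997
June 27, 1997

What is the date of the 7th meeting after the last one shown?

January 23, 1998

These are Fridays at 28- or 35-day spacing (35, 28, 28, 28, 35).
The pattern: 4th Friday of the month.
July 1997 — 4th Friday is July 25, 1997.
4th Friday of August 1997: August 22, 1997.
September 1997 — 4th Friday is September 26, 1997.
October 1997 — 4th Friday is October 24, 1997.
November 1997 — 4th Friday is November 28, 1997.
4th Friday of December 1997: December 26, 1997.
January 1998 — 4th Friday is January 23, 1998.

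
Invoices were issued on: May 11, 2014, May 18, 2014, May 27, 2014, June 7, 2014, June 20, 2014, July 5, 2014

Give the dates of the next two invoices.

July 22, 2014; August 10, 2014

Intervals are 7, 9, 11, 13, 15 days — an arithmetic progression with common difference 2.
Next gap: 17 days. July 5, 2014 + 17 days = July 22, 2014.
Next gap: 19 days. July 22, 2014 + 19 days = August 10, 2014.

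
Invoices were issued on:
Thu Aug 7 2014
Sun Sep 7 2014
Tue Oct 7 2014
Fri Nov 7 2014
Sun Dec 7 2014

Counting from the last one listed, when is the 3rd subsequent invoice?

The day-of-month is always 7 (31, 30, 31, 30 days between events).
So this recurs on the 7th of each month.
Next: January 2015 → Wed Jan 7 2015.
February 2015: Sat Feb 7 2015.
March 2015: Sat Mar 7 2015.

Sat Mar 7 2015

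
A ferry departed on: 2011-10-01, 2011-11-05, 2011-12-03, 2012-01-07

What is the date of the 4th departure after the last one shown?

2012-05-05

All dates are Saturdays, 35, 28, 35 days apart.
Specifically, the 1st Saturday of each month.
February 2012 — 1st Saturday is 2012-02-04.
March 2012 — 1st Saturday is 2012-03-03.
1st Saturday of April 2012: 2012-04-07.
May 2012 — 1st Saturday is 2012-05-05.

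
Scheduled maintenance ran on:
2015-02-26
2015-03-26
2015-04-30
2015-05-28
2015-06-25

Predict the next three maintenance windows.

2015-07-30, 2015-08-27, 2015-09-24

Every date is a Thursday; gaps 28, 35, 28, 28 days.
Each is the last Thursday of its month (at least one falls on the 29th or later, ruling out '4th Thursday').
Last Thursday of July 2015: 2015-07-30.
Last Thursday of August 2015: 2015-08-27.
Last Thursday of September 2015: 2015-09-24.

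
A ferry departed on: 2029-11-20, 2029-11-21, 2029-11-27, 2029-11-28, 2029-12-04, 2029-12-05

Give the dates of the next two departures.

Gaps: 1, 6, 1, 6, 1 days — not constant, but cyclic with period 2.
The events fall on every Tuesday and Wednesday.
The following Tuesday is 2029-12-11.
Next Wednesday: 2029-12-12.

2029-12-11, 2029-12-12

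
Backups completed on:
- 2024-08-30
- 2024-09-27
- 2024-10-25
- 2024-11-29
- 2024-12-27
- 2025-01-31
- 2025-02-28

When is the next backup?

Every date is a Friday; gaps 28, 28, 35, 28, 35, 28 days.
Each is the last Friday of its month (at least one falls on the 29th or later, ruling out '4th Friday').
March 2025 ends with Friday 2025-03-28.

2025-03-28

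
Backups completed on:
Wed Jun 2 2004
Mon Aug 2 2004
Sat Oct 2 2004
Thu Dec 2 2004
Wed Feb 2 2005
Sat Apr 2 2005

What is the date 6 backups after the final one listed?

Each date is the 2nd; the gaps (61, 61, 61, 62, 59) track the month lengths.
The rule is the 2nd of every 2 months.
June 2005: Thu Jun 2 2005.
Next: August 2005 → Tue Aug 2 2005.
October 2005: Sun Oct 2 2005.
December 2005: Fri Dec 2 2005.
February 2006: Thu Feb 2 2006.
Next: April 2006 → Sun Apr 2 2006.

Sun Apr 2 2006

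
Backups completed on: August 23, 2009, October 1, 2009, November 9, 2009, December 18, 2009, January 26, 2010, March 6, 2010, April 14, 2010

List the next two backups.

May 23, 2010; July 1, 2010

The spacing is 39, 39, 39, 39, 39, 39 days — always 39 days.
April 14, 2010 + 39 days = May 23, 2010.
May 23, 2010 + 39 days = July 1, 2010.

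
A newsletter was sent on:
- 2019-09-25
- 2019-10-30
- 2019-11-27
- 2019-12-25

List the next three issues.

All Wednesdays; the gaps (35, 28, 28) vary with month length.
This is the last Wednesday of each month.
January 2020 ends with Wednesday 2020-01-29.
February 2020 ends with Wednesday 2020-02-26.
Last Wednesday of March 2020: 2020-03-25.

2020-01-29, 2020-02-26, 2020-03-25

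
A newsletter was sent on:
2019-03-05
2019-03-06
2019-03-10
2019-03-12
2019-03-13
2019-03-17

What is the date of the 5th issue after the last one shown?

2019-03-27

The gap pattern 1, 4, 2, 1, 4 repeats every 3 events.
These are the Tuesdays, Wednesdays and Sundays of each week.
The following Tuesday is 2019-03-19.
Next Wednesday: 2019-03-20.
The following Sunday is 2019-03-24.
Next Tuesday: 2019-03-26.
Next Wednesday: 2019-03-27.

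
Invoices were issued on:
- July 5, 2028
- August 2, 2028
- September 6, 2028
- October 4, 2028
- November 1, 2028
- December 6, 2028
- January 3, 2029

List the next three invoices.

All dates are Wednesdays, 28, 35, 28, 28, 35, 28 days apart.
Specifically, the 1st Wednesday of each month.
February 2029 — 1st Wednesday is February 7, 2029.
1st Wednesday of March 2029: March 7, 2029.
1st Wednesday of April 2029: April 4, 2029.

February 7, 2029; March 7, 2029; April 4, 2029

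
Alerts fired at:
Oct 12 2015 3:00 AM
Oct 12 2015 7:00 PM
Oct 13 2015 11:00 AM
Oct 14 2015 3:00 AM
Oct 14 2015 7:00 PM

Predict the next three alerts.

Oct 15 2015 11:00 AM, Oct 16 2015 3:00 AM, Oct 16 2015 7:00 PM

The interval is a steady 16 hours (16, 16, 16, 16).
Oct 14 2015 7:00 PM + 16 h = Oct 15 2015 11:00 AM.
Oct 15 2015 11:00 AM + 16 h = Oct 16 2015 3:00 AM.
Oct 16 2015 3:00 AM + 16 h = Oct 16 2015 7:00 PM.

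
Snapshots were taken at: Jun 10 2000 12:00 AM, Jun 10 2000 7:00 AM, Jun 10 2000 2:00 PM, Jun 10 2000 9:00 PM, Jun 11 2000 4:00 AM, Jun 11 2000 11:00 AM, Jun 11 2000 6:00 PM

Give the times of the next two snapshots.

Jun 12 2000 1:00 AM, Jun 12 2000 8:00 AM

The interval is a steady 7 hours (7, 7, 7, 7, 7, 7).
Jun 11 2000 6:00 PM + 7 h = Jun 12 2000 1:00 AM.
Jun 12 2000 1:00 AM + 7 h = Jun 12 2000 8:00 AM.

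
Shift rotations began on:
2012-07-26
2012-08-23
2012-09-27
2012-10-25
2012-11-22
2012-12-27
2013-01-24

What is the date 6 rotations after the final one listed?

All dates are Thursdays, 28, 35, 28, 28, 35, 28 days apart.
Specifically, the 4th Thursday of each month.
February 2013 — 4th Thursday is 2013-02-28.
4th Thursday of March 2013: 2013-03-28.
April 2013 — 4th Thursday is 2013-04-25.
May 2013 — 4th Thursday is 2013-05-23.
4th Thursday of June 2013: 2013-06-27.
4th Thursday of July 2013: 2013-07-25.

2013-07-25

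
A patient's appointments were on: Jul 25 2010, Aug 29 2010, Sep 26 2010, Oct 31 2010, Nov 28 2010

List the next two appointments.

These are Sundays with 35, 28, 35, 28-day gaps.
Each is the final Sunday of its month — Aug 29 2010 is past the 28th, so '4th Sunday' doesn't fit.
December 2010 ends with Sunday Dec 26 2010.
January 2011 ends with Sunday Jan 30 2011.

Dec 26 2010, Jan 30 2011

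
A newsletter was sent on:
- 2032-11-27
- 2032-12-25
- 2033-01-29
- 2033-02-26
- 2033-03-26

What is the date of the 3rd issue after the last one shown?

2033-06-25

Every date is a Saturday; gaps 28, 35, 28, 28 days.
Each is the last Saturday of its month (at least one falls on the 29th or later, ruling out '4th Saturday').
Last Saturday of April 2033: 2033-04-30.
Last Saturday of May 2033: 2033-05-28.
Last Saturday of June 2033: 2033-06-25.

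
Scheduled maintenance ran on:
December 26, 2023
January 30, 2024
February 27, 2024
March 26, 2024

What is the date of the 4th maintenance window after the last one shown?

July 30, 2024

These are Tuesdays with 35, 28, 28-day gaps.
Each is the final Tuesday of its month — January 30, 2024 is past the 28th, so '4th Tuesday' doesn't fit.
April 2024 ends with Tuesday April 30, 2024.
Last Tuesday of May 2024: May 28, 2024.
June 2024 ends with Tuesday June 25, 2024.
July 2024 ends with Tuesday July 30, 2024.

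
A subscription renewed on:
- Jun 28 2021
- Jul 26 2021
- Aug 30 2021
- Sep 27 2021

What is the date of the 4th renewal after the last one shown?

Jan 31 2022

All Mondays; the gaps (28, 35, 28) vary with month length.
This is the last Monday of each month.
Last Monday of October 2021: Oct 25 2021.
November 2021 ends with Monday Nov 29 2021.
December 2021 ends with Monday Dec 27 2021.
Last Monday of January 2022: Jan 31 2022.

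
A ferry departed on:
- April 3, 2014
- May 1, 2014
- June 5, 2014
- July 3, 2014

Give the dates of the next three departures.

August 7, 2014; September 4, 2014; October 2, 2014

All dates are Thursdays, 28, 35, 28 days apart.
Specifically, the 1st Thursday of each month.
1st Thursday of August 2014: August 7, 2014.
1st Thursday of September 2014: September 4, 2014.
October 2014 — 1st Thursday is October 2, 2014.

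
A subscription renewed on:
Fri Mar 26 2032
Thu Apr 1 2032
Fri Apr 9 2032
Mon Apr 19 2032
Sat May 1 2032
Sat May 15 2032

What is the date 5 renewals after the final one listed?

Gaps: 6, 8, 10, 12, 14 days — each gap is 2 larger than the previous one.
Next gap: 16 days. Sat May 15 2032 + 16 days = Mon May 31 2032.
Next gap: 18 days. Mon May 31 2032 + 18 days = Fri Jun 18 2032.
Next gap: 20 days. Fri Jun 18 2032 + 20 days = Thu Jul 8 2032.
Next gap: 22 days. Thu Jul 8 2032 + 22 days = Fri Jul 30 2032.
Next gap: 24 days. Fri Jul 30 2032 + 24 days = Mon Aug 23 2032.

Mon Aug 23 2032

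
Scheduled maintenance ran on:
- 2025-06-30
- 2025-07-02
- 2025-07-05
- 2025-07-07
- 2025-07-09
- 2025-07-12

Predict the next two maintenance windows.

Every event lands on a Monday or Wednesday or Saturday (gaps cycle 2, 3, 2, 2, 3).
So the schedule is: every Monday, Wednesday and Saturday.
The following Monday is 2025-07-14.
The following Wednesday is 2025-07-16.

2025-07-14, 2025-07-16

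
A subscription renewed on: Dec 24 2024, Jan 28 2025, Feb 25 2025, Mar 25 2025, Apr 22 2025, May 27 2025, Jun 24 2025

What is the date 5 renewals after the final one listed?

Nov 25 2025

All dates are Tuesdays, 35, 28, 28, 28, 35, 28 days apart.
Specifically, the 4th Tuesday of each month.
4th Tuesday of July 2025: Jul 22 2025.
August 2025 — 4th Tuesday is Aug 26 2025.
September 2025 — 4th Tuesday is Sep 23 2025.
October 2025 — 4th Tuesday is Oct 28 2025.
November 2025 — 4th Tuesday is Nov 25 2025.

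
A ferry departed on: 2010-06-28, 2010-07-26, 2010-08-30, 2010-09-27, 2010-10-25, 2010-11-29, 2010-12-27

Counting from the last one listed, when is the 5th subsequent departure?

2011-05-30

These are Mondays with 28, 35, 28, 28, 35, 28-day gaps.
Each is the final Monday of its month — 2010-08-30 is past the 28th, so '4th Monday' doesn't fit.
Last Monday of January 2011: 2011-01-31.
February 2011 ends with Monday 2011-02-28.
March 2011 ends with Monday 2011-03-28.
April 2011 ends with Monday 2011-04-25.
May 2011 ends with Monday 2011-05-30.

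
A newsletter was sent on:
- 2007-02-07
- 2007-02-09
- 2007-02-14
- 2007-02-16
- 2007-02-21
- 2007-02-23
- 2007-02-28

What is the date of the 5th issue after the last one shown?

2007-03-16

Gaps: 2, 5, 2, 5, 2, 5 days — not constant, but cyclic with period 2.
The events fall on every Wednesday and Friday.
Next Friday: 2007-03-02.
Next Wednesday: 2007-03-07.
The following Friday is 2007-03-09.
Next Wednesday: 2007-03-14.
Next Friday: 2007-03-16.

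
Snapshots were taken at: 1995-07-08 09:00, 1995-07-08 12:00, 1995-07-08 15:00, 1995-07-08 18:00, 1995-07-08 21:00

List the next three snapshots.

1995-07-09 00:00, 1995-07-09 03:00, 1995-07-09 06:00

Spacing: 3, 3, 3, 3 h — constant 3 h.
1995-07-08 21:00 + 3 h = 1995-07-09 00:00.
1995-07-09 00:00 + 3 h = 1995-07-09 03:00.
1995-07-09 03:00 + 3 h = 1995-07-09 06:00.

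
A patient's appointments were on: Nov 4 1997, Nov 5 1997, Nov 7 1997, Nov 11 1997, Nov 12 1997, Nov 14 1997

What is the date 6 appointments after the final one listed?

Every event lands on a Tuesday or Wednesday or Friday (gaps cycle 1, 2, 4, 1, 2).
So the schedule is: every Tuesday, Wednesday and Friday.
Next Tuesday: Nov 18 1997.
Next Wednesday: Nov 19 1997.
The following Friday is Nov 21 1997.
Next Tuesday: Nov 25 1997.
The following Wednesday is Nov 26 1997.
Next Friday: Nov 28 1997.

Nov 28 1997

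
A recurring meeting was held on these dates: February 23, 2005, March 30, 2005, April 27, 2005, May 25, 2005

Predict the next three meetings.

June 29, 2005; July 27, 2005; August 31, 2005

Every date is a Wednesday; gaps 35, 28, 28 days.
Each is the last Wednesday of its month (at least one falls on the 29th or later, ruling out '4th Wednesday').
Last Wednesday of June 2005: June 29, 2005.
July 2005 ends with Wednesday July 27, 2005.
Last Wednesday of August 2005: August 31, 2005.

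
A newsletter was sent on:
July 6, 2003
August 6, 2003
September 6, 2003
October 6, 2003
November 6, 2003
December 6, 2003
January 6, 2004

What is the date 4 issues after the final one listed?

The day-of-month is always 6 (31, 31, 30, 31, 30, 31 days between events).
So this recurs on the 6th of each month.
Next: February 2004 → February 6, 2004.
Next: March 2004 → March 6, 2004.
April 2004: April 6, 2004.
May 2004: May 6, 2004.

May 6, 2004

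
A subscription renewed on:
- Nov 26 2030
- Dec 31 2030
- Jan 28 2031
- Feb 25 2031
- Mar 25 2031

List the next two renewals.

All Tuesdays; the gaps (35, 28, 28, 28) vary with month length.
This is the last Tuesday of each month.
April 2031 ends with Tuesday Apr 29 2031.
May 2031 ends with Tuesday May 27 2031.

Apr 29 2031, May 27 2031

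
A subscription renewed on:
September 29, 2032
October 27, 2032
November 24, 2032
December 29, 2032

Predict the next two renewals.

January 26, 2033; February 23, 2033

All Wednesdays; the gaps (28, 28, 35) vary with month length.
This is the last Wednesday of each month.
Last Wednesday of January 2033: January 26, 2033.
Last Wednesday of February 2033: February 23, 2033.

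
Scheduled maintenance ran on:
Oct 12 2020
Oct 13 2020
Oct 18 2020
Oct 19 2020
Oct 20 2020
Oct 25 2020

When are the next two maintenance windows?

The gap pattern 1, 5, 1, 1, 5 repeats every 3 events.
These are the Mondays, Tuesdays and Sundays of each week.
Next Monday: Oct 26 2020.
The following Tuesday is Oct 27 2020.

Oct 26 2020, Oct 27 2020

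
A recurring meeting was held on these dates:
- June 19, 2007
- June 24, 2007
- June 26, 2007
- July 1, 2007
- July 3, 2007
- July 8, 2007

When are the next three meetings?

The gap pattern 5, 2, 5, 2, 5 repeats every 2 events.
These are the Tuesdays and Sundays of each week.
The following Tuesday is July 10, 2007.
Next Sunday: July 15, 2007.
The following Tuesday is July 17, 2007.

July 10, 2007; July 15, 2007; July 17, 2007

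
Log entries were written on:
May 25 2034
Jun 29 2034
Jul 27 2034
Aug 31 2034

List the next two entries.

Sep 28 2034, Oct 26 2034

Every date is a Thursday; gaps 35, 28, 35 days.
Each is the last Thursday of its month (at least one falls on the 29th or later, ruling out '4th Thursday').
September 2034 ends with Thursday Sep 28 2034.
October 2034 ends with Thursday Oct 26 2034.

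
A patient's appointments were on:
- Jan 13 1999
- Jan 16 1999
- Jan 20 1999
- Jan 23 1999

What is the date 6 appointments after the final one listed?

Feb 13 1999

Gaps: 3, 4, 3 days — not constant, but cyclic with period 2.
The events fall on every Wednesday and Saturday.
Next Wednesday: Jan 27 1999.
The following Saturday is Jan 30 1999.
The following Wednesday is Feb 3 1999.
The following Saturday is Feb 6 1999.
The following Wednesday is Feb 10 1999.
Next Saturday: Feb 13 1999.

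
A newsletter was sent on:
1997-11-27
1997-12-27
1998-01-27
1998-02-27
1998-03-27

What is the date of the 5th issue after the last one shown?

The day-of-month is always 27 (30, 31, 31, 28 days between events).
So this recurs on the 27th of each month.
Next: April 1998 → 1998-04-27.
May 1998: 1998-05-27.
Next: June 1998 → 1998-06-27.
Next: July 1998 → 1998-07-27.
Next: August 1998 → 1998-08-27.

1998-08-27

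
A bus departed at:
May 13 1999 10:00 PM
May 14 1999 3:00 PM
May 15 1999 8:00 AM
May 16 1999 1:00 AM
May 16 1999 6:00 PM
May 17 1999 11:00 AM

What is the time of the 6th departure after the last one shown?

May 21 1999 5:00 PM

Gaps: 17, 17, 17, 17, 17 hours — each event is 17 hours after the previous one.
May 17 1999 11:00 AM + 17 h = May 18 1999 4:00 AM.
May 18 1999 4:00 AM + 17 h = May 18 1999 9:00 PM.
May 18 1999 9:00 PM + 17 h = May 19 1999 2:00 PM.
May 19 1999 2:00 PM + 17 h = May 20 1999 7:00 AM.
May 20 1999 7:00 AM + 17 h = May 21 1999 12:00 AM.
May 21 1999 12:00 AM + 17 h = May 21 1999 5:00 PM.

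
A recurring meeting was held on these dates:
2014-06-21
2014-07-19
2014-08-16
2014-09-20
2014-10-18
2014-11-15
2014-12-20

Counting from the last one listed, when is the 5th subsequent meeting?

2015-05-16

Gaps: 28, 28, 35, 28, 28, 35 days — a mix of 28 and 35. Every date is a Saturday.
Each is the 3rd Saturday of its month.
January 2015 — 3rd Saturday is 2015-01-17.
February 2015 — 3rd Saturday is 2015-02-21.
March 2015 — 3rd Saturday is 2015-03-21.
3rd Saturday of April 2015: 2015-04-18.
3rd Saturday of May 2015: 2015-05-16.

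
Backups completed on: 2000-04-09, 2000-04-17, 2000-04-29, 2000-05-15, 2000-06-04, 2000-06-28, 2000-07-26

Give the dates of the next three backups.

Intervals are 8, 12, 16, 20, 24, 28 days — an arithmetic progression with common difference 4.
Next gap: 32 days. 2000-07-26 + 32 days = 2000-08-27.
Next gap: 36 days. 2000-08-27 + 36 days = 2000-10-02.
Next gap: 40 days. 2000-10-02 + 40 days = 2000-11-11.

2000-08-27, 2000-10-02, 2000-11-11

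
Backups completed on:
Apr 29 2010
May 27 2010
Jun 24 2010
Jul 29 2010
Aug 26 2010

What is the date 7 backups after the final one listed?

Mar 31 2011

All Thursdays; the gaps (28, 28, 35, 28) vary with month length.
This is the last Thursday of each month.
Last Thursday of September 2010: Sep 30 2010.
Last Thursday of October 2010: Oct 28 2010.
Last Thursday of November 2010: Nov 25 2010.
December 2010 ends with Thursday Dec 30 2010.
Last Thursday of January 2011: Jan 27 2011.
Last Thursday of February 2011: Feb 24 2011.
Last Thursday of March 2011: Mar 31 2011.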